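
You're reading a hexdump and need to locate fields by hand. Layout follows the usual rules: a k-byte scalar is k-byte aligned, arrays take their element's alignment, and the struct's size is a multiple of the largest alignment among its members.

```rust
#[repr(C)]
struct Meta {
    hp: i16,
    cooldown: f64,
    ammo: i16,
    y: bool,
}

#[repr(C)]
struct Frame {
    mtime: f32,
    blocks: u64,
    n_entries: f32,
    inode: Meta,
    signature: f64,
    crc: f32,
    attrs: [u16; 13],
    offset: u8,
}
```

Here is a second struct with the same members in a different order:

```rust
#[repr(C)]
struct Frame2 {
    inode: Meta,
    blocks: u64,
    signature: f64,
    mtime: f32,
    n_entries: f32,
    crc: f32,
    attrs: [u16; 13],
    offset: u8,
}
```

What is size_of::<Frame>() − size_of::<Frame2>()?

8

Meta: hp at 0 (size 2, align 2) → ends 2; pad 6 to align 8 for cooldown; cooldown at 8 (size 8, align 8) → ends 16; ammo at 16 (size 2, align 2) → ends 18; y at 18 (size 1, align 1) → ends 19; tail pad 5 to reach multiple of 8; total 24 bytes, alignment 8
mtime at 0 (size 4, align 4) → ends 4
pad 4 to align 8 for blocks
blocks at 8 (size 8, align 8) → ends 16
n_entries at 16 (size 4, align 4) → ends 20
pad 4 to align 8 for inode
inode at 24 (size 24, align 8) → ends 48
signature at 48 (size 8, align 8) → ends 56
crc at 56 (size 4, align 4) → ends 60
attrs at 60 (size 26, align 2) → ends 86
offset at 86 (size 1, align 1) → ends 87
tail pad 1 to reach multiple of 8
total 88 bytes, alignment 8
— Frame2 —
inode at 0 (size 24, align 8) → ends 24
blocks at 24 (size 8, align 8) → ends 32
signature at 32 (size 8, align 8) → ends 40
mtime at 40 (size 4, align 4) → ends 44
n_entries at 44 (size 4, align 4) → ends 48
crc at 48 (size 4, align 4) → ends 52
attrs at 52 (size 26, align 2) → ends 78
offset at 78 (size 1, align 1) → ends 79
tail pad 1 to reach multiple of 8
total 80 bytes, alignment 8
88 − 80 = 8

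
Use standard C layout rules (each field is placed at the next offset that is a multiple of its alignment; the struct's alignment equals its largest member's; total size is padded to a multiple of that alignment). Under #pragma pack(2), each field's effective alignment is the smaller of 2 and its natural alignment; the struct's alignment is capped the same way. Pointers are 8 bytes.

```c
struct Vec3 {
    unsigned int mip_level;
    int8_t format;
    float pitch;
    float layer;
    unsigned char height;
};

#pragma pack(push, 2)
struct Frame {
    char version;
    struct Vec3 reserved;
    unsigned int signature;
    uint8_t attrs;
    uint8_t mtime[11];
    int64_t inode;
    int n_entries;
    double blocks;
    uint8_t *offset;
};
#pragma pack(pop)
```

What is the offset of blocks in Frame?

Vec3: @0: mip_level [4B, align 4] → 4; @4: format [1B, align 1] → 5; +3 pad (align 4); @8: pitch [4B, align 4] → 12; @12: layer [4B, align 4] → 16; @16: height [1B, align 1] → 17; +3 tail pad (align 4); size 20, align 4
@0: version [1B, align 1] → 1
+1 pad (align 2)
@2: reserved [20B, align 2] → 22
@22: signature [4B, align 2] → 26
@26: attrs [1B, align 1] → 27
@27: mtime [11B, align 1] → 38
@38: inode [8B, align 2] → 46
@46: n_entries [4B, align 2] → 50
@50: blocks [8B, align 2] → 58

50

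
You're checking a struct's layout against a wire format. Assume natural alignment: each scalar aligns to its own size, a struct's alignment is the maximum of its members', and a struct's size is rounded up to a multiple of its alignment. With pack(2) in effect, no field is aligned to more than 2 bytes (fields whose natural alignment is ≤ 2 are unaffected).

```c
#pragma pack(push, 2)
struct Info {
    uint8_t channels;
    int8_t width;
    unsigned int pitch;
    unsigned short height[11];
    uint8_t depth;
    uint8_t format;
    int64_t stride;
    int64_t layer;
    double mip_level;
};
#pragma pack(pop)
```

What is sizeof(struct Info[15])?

810

channels at 0 (size 1, align 1) → ends 1
width at 1 (size 1, align 1) → ends 2
pitch at 2 (size 4, align 2) → ends 6
height at 6 (size 22, align 2) → ends 28
depth at 28 (size 1, align 1) → ends 29
format at 29 (size 1, align 1) → ends 30
stride at 30 (size 8, align 2) → ends 38
layer at 38 (size 8, align 2) → ends 46
mip_level at 46 (size 8, align 2) → ends 54
total 54 bytes, alignment 2
array of 15: 15 × 54 = 810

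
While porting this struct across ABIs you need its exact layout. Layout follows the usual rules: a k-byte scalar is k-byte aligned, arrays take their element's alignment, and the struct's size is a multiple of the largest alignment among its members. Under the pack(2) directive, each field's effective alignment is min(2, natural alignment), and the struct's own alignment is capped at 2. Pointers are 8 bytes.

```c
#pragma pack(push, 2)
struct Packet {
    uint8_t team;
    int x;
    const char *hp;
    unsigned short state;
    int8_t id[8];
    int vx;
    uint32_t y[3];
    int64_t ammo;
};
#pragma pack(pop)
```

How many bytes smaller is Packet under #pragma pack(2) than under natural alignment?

natural layout:
  @0: team [1B, align 1] → 1
  +3 pad (align 4)
  @4: x [4B, align 4] → 8
  @8: hp [8B, align 8] → 16
  @16: state [2B, align 2] → 18
  @18: id [8B, align 1] → 26
  +2 pad (align 4)
  @28: vx [4B, align 4] → 32
  @32: y [12B, align 4] → 44
  +4 pad (align 8)
  @48: ammo [8B, align 8] → 56
  size 56, align 8
packed(2) layout:
  @0: team [1B, align 1] → 1
  +1 pad (align 2)
  @2: x [4B, align 2] → 6
  @6: hp [8B, align 2] → 14
  @14: state [2B, align 2] → 16
  @16: id [8B, align 1] → 24
  @24: vx [4B, align 2] → 28
  @28: y [12B, align 2] → 40
  @40: ammo [8B, align 2] → 48
  size 48, align 2
56 − 48 = 8

8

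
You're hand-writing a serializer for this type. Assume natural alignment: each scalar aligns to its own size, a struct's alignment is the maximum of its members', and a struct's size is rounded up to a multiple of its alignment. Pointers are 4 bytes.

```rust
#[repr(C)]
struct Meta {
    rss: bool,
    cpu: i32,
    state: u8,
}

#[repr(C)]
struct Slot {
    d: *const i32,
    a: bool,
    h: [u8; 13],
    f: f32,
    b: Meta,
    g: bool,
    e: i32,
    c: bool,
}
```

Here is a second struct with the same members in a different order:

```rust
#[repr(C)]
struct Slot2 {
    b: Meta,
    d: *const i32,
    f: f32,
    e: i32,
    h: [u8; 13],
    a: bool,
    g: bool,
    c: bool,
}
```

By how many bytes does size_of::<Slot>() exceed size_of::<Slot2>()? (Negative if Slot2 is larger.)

8

Meta: @0: rss [1B, align 1] → 1; +3 pad (align 4); @4: cpu [4B, align 4] → 8; @8: state [1B, align 1] → 9; +3 tail pad (align 4); size 12, align 4
@0: d [4B, align 4] → 4
@4: a [1B, align 1] → 5
@5: h [13B, align 1] → 18
+2 pad (align 4)
@20: f [4B, align 4] → 24
@24: b [12B, align 4] → 36
@36: g [1B, align 1] → 37
+3 pad (align 4)
@40: e [4B, align 4] → 44
@44: c [1B, align 1] → 45
+3 tail pad (align 4)
size 48, align 4
— Slot2 —
@0: b [12B, align 4] → 12
@12: d [4B, align 4] → 16
@16: f [4B, align 4] → 20
@20: e [4B, align 4] → 24
@24: h [13B, align 1] → 37
@37: a [1B, align 1] → 38
@38: g [1B, align 1] → 39
@39: c [1B, align 1] → 40
size 40, align 4
48 − 40 = 8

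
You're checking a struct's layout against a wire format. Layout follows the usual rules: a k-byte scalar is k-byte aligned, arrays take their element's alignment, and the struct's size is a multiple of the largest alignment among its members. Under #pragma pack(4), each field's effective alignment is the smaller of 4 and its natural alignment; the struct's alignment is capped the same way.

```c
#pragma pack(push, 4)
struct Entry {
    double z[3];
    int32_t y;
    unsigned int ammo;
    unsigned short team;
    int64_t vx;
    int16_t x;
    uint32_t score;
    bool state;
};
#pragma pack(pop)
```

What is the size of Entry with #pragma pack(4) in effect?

0..24  z  (24B, 4-aligned)
24..28  y  (4B, 4-aligned)
28..32  ammo  (4B, 4-aligned)
32..34  team  (2B, 2-aligned)
34..36  -- padding (2B)
36..44  vx  (8B, 4-aligned)
44..46  x  (2B, 2-aligned)
46..48  -- padding (2B)
48..52  score  (4B, 4-aligned)
52..53  state  (1B, 1-aligned)
53..56  -- tail padding (3B)
sizeof = 56, alignof = 4

56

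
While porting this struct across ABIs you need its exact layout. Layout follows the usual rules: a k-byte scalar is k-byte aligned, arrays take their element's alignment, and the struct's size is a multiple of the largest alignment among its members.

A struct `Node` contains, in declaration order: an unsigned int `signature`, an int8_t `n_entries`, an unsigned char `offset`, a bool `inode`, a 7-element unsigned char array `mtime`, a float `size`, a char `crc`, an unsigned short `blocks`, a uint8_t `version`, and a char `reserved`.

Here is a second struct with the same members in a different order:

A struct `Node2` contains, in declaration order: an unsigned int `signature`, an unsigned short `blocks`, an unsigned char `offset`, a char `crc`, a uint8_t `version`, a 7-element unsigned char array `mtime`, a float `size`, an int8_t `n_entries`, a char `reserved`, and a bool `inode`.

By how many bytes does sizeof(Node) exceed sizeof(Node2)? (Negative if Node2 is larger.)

@0: signature [4B, align 4] → 4
@4: n_entries [1B, align 1] → 5
@5: offset [1B, align 1] → 6
@6: inode [1B, align 1] → 7
@7: mtime [7B, align 1] → 14
+2 pad (align 4)
@16: size [4B, align 4] → 20
@20: crc [1B, align 1] → 21
+1 pad (align 2)
@22: blocks [2B, align 2] → 24
@24: version [1B, align 1] → 25
@25: reserved [1B, align 1] → 26
+2 tail pad (align 4)
size 28, align 4
— Node2 —
@0: signature [4B, align 4] → 4
@4: blocks [2B, align 2] → 6
@6: offset [1B, align 1] → 7
@7: crc [1B, align 1] → 8
@8: version [1B, align 1] → 9
@9: mtime [7B, align 1] → 16
@16: size [4B, align 4] → 20
@20: n_entries [1B, align 1] → 21
@21: reserved [1B, align 1] → 22
@22: inode [1B, align 1] → 23
+1 tail pad (align 4)
size 24, align 4
28 − 24 = 4

4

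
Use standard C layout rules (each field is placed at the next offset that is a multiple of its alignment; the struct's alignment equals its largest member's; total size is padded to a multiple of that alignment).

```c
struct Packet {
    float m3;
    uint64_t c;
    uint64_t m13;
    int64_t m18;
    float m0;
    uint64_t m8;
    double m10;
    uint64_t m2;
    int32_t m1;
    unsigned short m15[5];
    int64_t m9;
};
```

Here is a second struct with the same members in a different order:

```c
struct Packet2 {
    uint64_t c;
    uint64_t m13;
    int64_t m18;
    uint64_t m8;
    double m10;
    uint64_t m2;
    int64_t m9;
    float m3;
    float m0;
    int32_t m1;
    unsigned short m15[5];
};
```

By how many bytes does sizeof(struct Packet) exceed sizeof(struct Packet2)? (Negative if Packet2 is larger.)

@0: m3 [4B, align 4] → 4
+4 pad (align 8)
@8: c [8B, align 8] → 16
@16: m13 [8B, align 8] → 24
@24: m18 [8B, align 8] → 32
@32: m0 [4B, align 4] → 36
+4 pad (align 8)
@40: m8 [8B, align 8] → 48
@48: m10 [8B, align 8] → 56
@56: m2 [8B, align 8] → 64
@64: m1 [4B, align 4] → 68
@68: m15 [10B, align 2] → 78
+2 pad (align 8)
@80: m9 [8B, align 8] → 88
size 88, align 8
— Packet2 —
@0: c [8B, align 8] → 8
@8: m13 [8B, align 8] → 16
@16: m18 [8B, align 8] → 24
@24: m8 [8B, align 8] → 32
@32: m10 [8B, align 8] → 40
@40: m2 [8B, align 8] → 48
@48: m9 [8B, align 8] → 56
@56: m3 [4B, align 4] → 60
@60: m0 [4B, align 4] → 64
@64: m1 [4B, align 4] → 68
@68: m15 [10B, align 2] → 78
+2 tail pad (align 8)
size 80, align 8
88 − 80 = 8

8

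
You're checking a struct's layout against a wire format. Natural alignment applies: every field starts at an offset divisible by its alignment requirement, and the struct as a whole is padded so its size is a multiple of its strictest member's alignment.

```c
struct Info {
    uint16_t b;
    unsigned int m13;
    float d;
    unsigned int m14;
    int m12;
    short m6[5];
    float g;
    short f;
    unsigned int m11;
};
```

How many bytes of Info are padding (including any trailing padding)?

@0: b [2B, align 2] → 2
+2 pad (align 4)
@4: m13 [4B, align 4] → 8
@8: d [4B, align 4] → 12
@12: m14 [4B, align 4] → 16
@16: m12 [4B, align 4] → 20
@20: m6 [10B, align 2] → 30
+2 pad (align 4)
@32: g [4B, align 4] → 36
@36: f [2B, align 2] → 38
+2 pad (align 4)
@40: m11 [4B, align 4] → 44
size 44, align 4
data bytes 38, size 44 → padding 6

6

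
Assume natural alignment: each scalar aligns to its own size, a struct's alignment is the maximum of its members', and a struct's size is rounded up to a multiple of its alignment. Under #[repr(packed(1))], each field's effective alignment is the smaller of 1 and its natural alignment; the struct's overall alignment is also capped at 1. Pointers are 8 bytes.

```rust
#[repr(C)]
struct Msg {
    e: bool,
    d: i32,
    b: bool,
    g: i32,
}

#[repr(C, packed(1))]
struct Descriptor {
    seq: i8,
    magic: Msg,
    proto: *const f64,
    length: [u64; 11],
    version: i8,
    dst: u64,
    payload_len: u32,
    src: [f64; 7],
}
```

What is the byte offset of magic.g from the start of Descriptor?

13

Msg: @0: e [1B, align 1] → 1; +3 pad (align 4); @4: d [4B, align 4] → 8; @8: b [1B, align 1] → 9; +3 pad (align 4); @12: g [4B, align 4] → 16; size 16, align 4
@0: seq [1B, align 1] → 1
@1: magic [16B, align 1] → 17
within Msg: g at 12
1 + 12 = 13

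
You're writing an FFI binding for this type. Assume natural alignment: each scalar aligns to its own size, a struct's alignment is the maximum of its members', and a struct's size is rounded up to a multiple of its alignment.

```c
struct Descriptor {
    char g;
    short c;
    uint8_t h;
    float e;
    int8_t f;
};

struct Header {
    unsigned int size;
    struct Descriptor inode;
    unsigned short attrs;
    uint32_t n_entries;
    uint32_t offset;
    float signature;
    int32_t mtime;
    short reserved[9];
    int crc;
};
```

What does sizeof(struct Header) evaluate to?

64 bytes

Descriptor: 0..1  g  (1B, 1-aligned); 1..2  -- padding (1B); 2..4  c  (2B, 2-aligned); 4..5  h  (1B, 1-aligned); 5..8  -- padding (3B); 8..12  e  (4B, 4-aligned); 12..13  f  (1B, 1-aligned); 13..16  -- tail padding (3B); sizeof = 16, alignof = 4
0..4  size  (4B, 4-aligned)
4..20  inode  (16B, 4-aligned)
20..22  attrs  (2B, 2-aligned)
22..24  -- padding (2B)
24..28  n_entries  (4B, 4-aligned)
28..32  offset  (4B, 4-aligned)
32..36  signature  (4B, 4-aligned)
36..40  mtime  (4B, 4-aligned)
40..58  reserved  (18B, 2-aligned)
58..60  -- padding (2B)
60..64  crc  (4B, 4-aligned)
sizeof = 64, alignof = 4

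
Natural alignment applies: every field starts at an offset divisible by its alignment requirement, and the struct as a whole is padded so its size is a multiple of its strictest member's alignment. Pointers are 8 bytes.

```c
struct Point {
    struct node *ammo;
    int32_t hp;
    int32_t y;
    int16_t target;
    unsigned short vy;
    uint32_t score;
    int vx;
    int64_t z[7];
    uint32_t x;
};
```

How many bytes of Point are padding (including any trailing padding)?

8

ammo at 0 (size 8, align 8) → ends 8
hp at 8 (size 4, align 4) → ends 12
y at 12 (size 4, align 4) → ends 16
target at 16 (size 2, align 2) → ends 18
vy at 18 (size 2, align 2) → ends 20
score at 20 (size 4, align 4) → ends 24
vx at 24 (size 4, align 4) → ends 28
pad 4 to align 8 for z
z at 32 (size 56, align 8) → ends 88
x at 88 (size 4, align 4) → ends 92
tail pad 4 to reach multiple of 8
total 96 bytes, alignment 8
data bytes 88, size 96 → padding 8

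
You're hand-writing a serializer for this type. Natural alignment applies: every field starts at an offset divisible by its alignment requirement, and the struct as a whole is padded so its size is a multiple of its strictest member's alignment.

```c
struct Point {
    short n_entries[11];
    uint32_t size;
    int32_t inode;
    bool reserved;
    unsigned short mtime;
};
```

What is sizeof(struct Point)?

36

n_entries at 0 (size 22, align 2) → ends 22
pad 2 to align 4 for size
size at 24 (size 4, align 4) → ends 28
inode at 28 (size 4, align 4) → ends 32
reserved at 32 (size 1, align 1) → ends 33
pad 1 to align 2 for mtime
mtime at 34 (size 2, align 2) → ends 36
total 36 bytes, alignment 4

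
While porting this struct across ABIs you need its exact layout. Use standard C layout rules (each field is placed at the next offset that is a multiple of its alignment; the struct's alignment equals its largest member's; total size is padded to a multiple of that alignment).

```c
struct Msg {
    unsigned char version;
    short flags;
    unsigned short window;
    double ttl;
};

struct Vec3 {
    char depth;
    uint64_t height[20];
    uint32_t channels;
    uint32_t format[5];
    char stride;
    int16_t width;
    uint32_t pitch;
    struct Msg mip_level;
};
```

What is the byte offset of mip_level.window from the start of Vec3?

204

Msg: version at 0 (size 1, align 1) → ends 1; pad 1 to align 2 for flags; flags at 2 (size 2, align 2) → ends 4; window at 4 (size 2, align 2) → ends 6; pad 2 to align 8 for ttl; ttl at 8 (size 8, align 8) → ends 16; total 16 bytes, alignment 8
depth at 0 (size 1, align 1) → ends 1
pad 7 to align 8 for height
height at 8 (size 160, align 8) → ends 168
channels at 168 (size 4, align 4) → ends 172
format at 172 (size 20, align 4) → ends 192
stride at 192 (size 1, align 1) → ends 193
pad 1 to align 2 for width
width at 194 (size 2, align 2) → ends 196
pitch at 196 (size 4, align 4) → ends 200
mip_level at 200 (size 16, align 8) → ends 216
within Msg: window at 4
200 + 4 = 204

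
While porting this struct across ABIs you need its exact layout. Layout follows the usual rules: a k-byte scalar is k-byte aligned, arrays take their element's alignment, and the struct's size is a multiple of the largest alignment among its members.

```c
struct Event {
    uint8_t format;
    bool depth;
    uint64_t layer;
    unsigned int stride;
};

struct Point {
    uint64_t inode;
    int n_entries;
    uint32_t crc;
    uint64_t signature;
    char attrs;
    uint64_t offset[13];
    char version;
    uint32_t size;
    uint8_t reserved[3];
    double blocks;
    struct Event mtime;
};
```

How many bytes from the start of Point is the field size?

Event: format at 0 (size 1, align 1) → ends 1; depth at 1 (size 1, align 1) → ends 2; pad 6 to align 8 for layer; layer at 8 (size 8, align 8) → ends 16; stride at 16 (size 4, align 4) → ends 20; tail pad 4 to reach multiple of 8; total 24 bytes, alignment 8
inode at 0 (size 8, align 8) → ends 8
n_entries at 8 (size 4, align 4) → ends 12
crc at 12 (size 4, align 4) → ends 16
signature at 16 (size 8, align 8) → ends 24
attrs at 24 (size 1, align 1) → ends 25
pad 7 to align 8 for offset
offset at 32 (size 104, align 8) → ends 136
version at 136 (size 1, align 1) → ends 137
pad 3 to align 4 for size
size at 140 (size 4, align 4) → ends 144

140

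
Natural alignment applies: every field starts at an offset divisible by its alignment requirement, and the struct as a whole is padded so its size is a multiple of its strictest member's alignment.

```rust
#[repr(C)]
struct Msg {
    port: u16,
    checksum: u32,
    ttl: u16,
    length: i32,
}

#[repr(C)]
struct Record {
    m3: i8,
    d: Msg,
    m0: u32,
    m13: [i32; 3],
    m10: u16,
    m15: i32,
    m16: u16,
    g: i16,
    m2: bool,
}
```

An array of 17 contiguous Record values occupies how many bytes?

Msg: 0..2  port  (2B, 2-aligned); 2..4  -- padding (2B); 4..8  checksum  (4B, 4-aligned); 8..10  ttl  (2B, 2-aligned); 10..12  -- padding (2B); 12..16  length  (4B, 4-aligned); sizeof = 16, alignof = 4
0..1  m3  (1B, 1-aligned)
1..4  -- padding (3B)
4..20  d  (16B, 4-aligned)
20..24  m0  (4B, 4-aligned)
24..36  m13  (12B, 4-aligned)
36..38  m10  (2B, 2-aligned)
38..40  -- padding (2B)
40..44  m15  (4B, 4-aligned)
44..46  m16  (2B, 2-aligned)
46..48  g  (2B, 2-aligned)
48..49  m2  (1B, 1-aligned)
49..52  -- tail padding (3B)
sizeof = 52, alignof = 4
array of 17: 17 × 52 = 884

884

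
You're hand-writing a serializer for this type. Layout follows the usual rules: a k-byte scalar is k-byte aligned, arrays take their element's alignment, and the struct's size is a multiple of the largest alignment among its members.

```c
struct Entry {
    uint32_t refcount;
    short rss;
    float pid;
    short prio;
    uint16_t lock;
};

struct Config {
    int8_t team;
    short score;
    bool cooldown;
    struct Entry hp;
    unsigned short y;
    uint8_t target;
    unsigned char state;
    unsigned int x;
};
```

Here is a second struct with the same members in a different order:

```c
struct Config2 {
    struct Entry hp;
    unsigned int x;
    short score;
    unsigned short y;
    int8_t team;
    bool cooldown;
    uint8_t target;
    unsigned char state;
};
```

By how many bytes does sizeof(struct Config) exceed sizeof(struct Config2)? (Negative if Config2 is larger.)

4

Entry: 0..4  refcount  (4B, 4-aligned); 4..6  rss  (2B, 2-aligned); 6..8  -- padding (2B); 8..12  pid  (4B, 4-aligned); 12..14  prio  (2B, 2-aligned); 14..16  lock  (2B, 2-aligned); sizeof = 16, alignof = 4
0..1  team  (1B, 1-aligned)
1..2  -- padding (1B)
2..4  score  (2B, 2-aligned)
4..5  cooldown  (1B, 1-aligned)
5..8  -- padding (3B)
8..24  hp  (16B, 4-aligned)
24..26  y  (2B, 2-aligned)
26..27  target  (1B, 1-aligned)
27..28  state  (1B, 1-aligned)
28..32  x  (4B, 4-aligned)
sizeof = 32, alignof = 4
— Config2 —
0..16  hp  (16B, 4-aligned)
16..20  x  (4B, 4-aligned)
20..22  score  (2B, 2-aligned)
22..24  y  (2B, 2-aligned)
24..25  team  (1B, 1-aligned)
25..26  cooldown  (1B, 1-aligned)
26..27  target  (1B, 1-aligned)
27..28  state  (1B, 1-aligned)
sizeof = 28, alignof = 4
32 − 28 = 4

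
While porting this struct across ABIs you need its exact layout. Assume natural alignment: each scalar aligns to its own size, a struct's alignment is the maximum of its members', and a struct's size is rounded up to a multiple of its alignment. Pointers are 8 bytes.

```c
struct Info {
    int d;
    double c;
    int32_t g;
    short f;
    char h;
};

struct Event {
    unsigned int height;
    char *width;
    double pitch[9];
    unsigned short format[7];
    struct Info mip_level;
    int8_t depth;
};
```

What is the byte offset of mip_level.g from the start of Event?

120

Info: @0: d [4B, align 4] → 4; +4 pad (align 8); @8: c [8B, align 8] → 16; @16: g [4B, align 4] → 20; @20: f [2B, align 2] → 22; @22: h [1B, align 1] → 23; +1 tail pad (align 8); size 24, align 8
@0: height [4B, align 4] → 4
+4 pad (align 8)
@8: width [8B, align 8] → 16
@16: pitch [72B, align 8] → 88
@88: format [14B, align 2] → 102
+2 pad (align 8)
@104: mip_level [24B, align 8] → 128
within Info: g at 16
104 + 16 = 120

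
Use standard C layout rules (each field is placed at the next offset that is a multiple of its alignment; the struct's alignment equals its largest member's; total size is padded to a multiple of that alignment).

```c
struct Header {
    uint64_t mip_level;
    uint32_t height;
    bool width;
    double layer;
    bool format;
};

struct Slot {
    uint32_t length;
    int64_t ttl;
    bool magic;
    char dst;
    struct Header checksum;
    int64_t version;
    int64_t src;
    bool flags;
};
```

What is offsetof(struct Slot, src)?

64

Header: 0..8  mip_level  (8B, 8-aligned); 8..12  height  (4B, 4-aligned); 12..13  width  (1B, 1-aligned); 13..16  -- padding (3B); 16..24  layer  (8B, 8-aligned); 24..25  format  (1B, 1-aligned); 25..32  -- tail padding (7B); sizeof = 32, alignof = 8
0..4  length  (4B, 4-aligned)
4..8  -- padding (4B)
8..16  ttl  (8B, 8-aligned)
16..17  magic  (1B, 1-aligned)
17..18  dst  (1B, 1-aligned)
18..24  -- padding (6B)
24..56  checksum  (32B, 8-aligned)
56..64  version  (8B, 8-aligned)
64..72  src  (8B, 8-aligned)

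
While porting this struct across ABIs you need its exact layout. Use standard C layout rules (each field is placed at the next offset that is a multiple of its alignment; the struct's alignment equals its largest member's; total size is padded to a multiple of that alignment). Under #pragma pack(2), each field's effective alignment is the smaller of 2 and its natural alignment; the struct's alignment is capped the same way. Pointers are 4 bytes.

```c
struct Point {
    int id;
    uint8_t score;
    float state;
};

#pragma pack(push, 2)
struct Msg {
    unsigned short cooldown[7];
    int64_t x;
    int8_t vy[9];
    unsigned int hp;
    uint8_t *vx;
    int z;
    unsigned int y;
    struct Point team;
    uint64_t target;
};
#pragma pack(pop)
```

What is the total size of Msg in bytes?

Point: 0..4  id  (4B, 4-aligned); 4..5  score  (1B, 1-aligned); 5..8  -- padding (3B); 8..12  state  (4B, 4-aligned); sizeof = 12, alignof = 4
0..14  cooldown  (14B, 2-aligned)
14..22  x  (8B, 2-aligned)
22..31  vy  (9B, 1-aligned)
31..32  -- padding (1B)
32..36  hp  (4B, 2-aligned)
36..40  vx  (4B, 2-aligned)
40..44  z  (4B, 2-aligned)
44..48  y  (4B, 2-aligned)
48..60  team  (12B, 2-aligned)
60..68  target  (8B, 2-aligned)
sizeof = 68, alignof = 2

68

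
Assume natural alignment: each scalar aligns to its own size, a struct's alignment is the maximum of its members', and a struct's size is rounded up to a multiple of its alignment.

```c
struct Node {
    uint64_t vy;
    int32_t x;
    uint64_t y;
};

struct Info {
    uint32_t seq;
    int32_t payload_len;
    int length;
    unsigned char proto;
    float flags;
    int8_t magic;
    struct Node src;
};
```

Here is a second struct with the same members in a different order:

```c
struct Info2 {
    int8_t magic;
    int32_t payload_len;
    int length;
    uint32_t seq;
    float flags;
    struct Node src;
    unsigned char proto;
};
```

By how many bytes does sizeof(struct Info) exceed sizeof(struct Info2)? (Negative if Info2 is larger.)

-8

Node: @0: vy [8B, align 8] → 8; @8: x [4B, align 4] → 12; +4 pad (align 8); @16: y [8B, align 8] → 24; size 24, align 8
@0: seq [4B, align 4] → 4
@4: payload_len [4B, align 4] → 8
@8: length [4B, align 4] → 12
@12: proto [1B, align 1] → 13
+3 pad (align 4)
@16: flags [4B, align 4] → 20
@20: magic [1B, align 1] → 21
+3 pad (align 8)
@24: src [24B, align 8] → 48
size 48, align 8
— Info2 —
@0: magic [1B, align 1] → 1
+3 pad (align 4)
@4: payload_len [4B, align 4] → 8
@8: length [4B, align 4] → 12
@12: seq [4B, align 4] → 16
@16: flags [4B, align 4] → 20
+4 pad (align 8)
@24: src [24B, align 8] → 48
@48: proto [1B, align 1] → 49
+7 tail pad (align 8)
size 56, align 8
48 − 56 = -8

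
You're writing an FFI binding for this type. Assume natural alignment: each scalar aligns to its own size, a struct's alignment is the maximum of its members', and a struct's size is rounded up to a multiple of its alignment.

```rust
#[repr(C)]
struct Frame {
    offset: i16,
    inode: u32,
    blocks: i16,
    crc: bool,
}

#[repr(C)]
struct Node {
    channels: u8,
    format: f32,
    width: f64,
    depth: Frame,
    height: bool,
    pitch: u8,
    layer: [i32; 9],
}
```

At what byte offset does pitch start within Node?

29

Frame: offset at 0 (size 2, align 2) → ends 2; pad 2 to align 4 for inode; inode at 4 (size 4, align 4) → ends 8; blocks at 8 (size 2, align 2) → ends 10; crc at 10 (size 1, align 1) → ends 11; tail pad 1 to reach multiple of 4; total 12 bytes, alignment 4
channels at 0 (size 1, align 1) → ends 1
pad 3 to align 4 for format
format at 4 (size 4, align 4) → ends 8
width at 8 (size 8, align 8) → ends 16
depth at 16 (size 12, align 4) → ends 28
height at 28 (size 1, align 1) → ends 29
pitch at 29 (size 1, align 1) → ends 30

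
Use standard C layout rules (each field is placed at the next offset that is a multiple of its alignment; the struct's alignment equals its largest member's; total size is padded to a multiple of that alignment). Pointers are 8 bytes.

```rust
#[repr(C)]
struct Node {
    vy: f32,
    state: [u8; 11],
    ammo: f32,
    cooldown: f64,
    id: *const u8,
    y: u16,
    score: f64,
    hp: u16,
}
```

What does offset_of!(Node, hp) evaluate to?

vy at 0 (size 4, align 4) → ends 4
state at 4 (size 11, align 1) → ends 15
pad 1 to align 4 for ammo
ammo at 16 (size 4, align 4) → ends 20
pad 4 to align 8 for cooldown
cooldown at 24 (size 8, align 8) → ends 32
id at 32 (size 8, align 8) → ends 40
y at 40 (size 2, align 2) → ends 42
pad 6 to align 8 for score
score at 48 (size 8, align 8) → ends 56
hp at 56 (size 2, align 2) → ends 58

56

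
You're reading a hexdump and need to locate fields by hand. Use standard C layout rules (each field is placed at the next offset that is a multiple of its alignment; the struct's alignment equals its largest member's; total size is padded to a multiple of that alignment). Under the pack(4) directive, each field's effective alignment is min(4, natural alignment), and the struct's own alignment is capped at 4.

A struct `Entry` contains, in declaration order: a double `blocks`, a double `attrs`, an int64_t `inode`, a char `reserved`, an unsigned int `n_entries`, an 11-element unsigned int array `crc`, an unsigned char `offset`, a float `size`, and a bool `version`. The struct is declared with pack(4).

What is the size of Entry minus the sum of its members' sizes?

@0: blocks [8B, align 4] → 8
@8: attrs [8B, align 4] → 16
@16: inode [8B, align 4] → 24
@24: reserved [1B, align 1] → 25
+3 pad (align 4)
@28: n_entries [4B, align 4] → 32
@32: crc [44B, align 4] → 76
@76: offset [1B, align 1] → 77
+3 pad (align 4)
@80: size [4B, align 4] → 84
@84: version [1B, align 1] → 85
+3 tail pad (align 4)
size 88, align 4
data bytes 79, size 88 → padding 9

9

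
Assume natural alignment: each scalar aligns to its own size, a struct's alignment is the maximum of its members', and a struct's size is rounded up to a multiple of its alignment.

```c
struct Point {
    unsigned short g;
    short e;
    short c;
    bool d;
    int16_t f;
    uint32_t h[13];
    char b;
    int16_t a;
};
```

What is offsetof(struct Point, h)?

12

0..2  g  (2B, 2-aligned)
2..4  e  (2B, 2-aligned)
4..6  c  (2B, 2-aligned)
6..7  d  (1B, 1-aligned)
7..8  -- padding (1B)
8..10  f  (2B, 2-aligned)
10..12  -- padding (2B)
12..64  h  (52B, 4-aligned)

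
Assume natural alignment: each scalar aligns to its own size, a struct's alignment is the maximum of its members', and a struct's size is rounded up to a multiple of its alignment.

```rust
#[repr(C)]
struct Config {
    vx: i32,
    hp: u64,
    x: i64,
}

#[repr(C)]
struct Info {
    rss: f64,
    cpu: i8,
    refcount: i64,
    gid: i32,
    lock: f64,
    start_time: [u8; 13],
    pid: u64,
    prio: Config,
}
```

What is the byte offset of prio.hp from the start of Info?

72

Config: @0: vx [4B, align 4] → 4; +4 pad (align 8); @8: hp [8B, align 8] → 16; @16: x [8B, align 8] → 24; size 24, align 8
@0: rss [8B, align 8] → 8
@8: cpu [1B, align 1] → 9
+7 pad (align 8)
@16: refcount [8B, align 8] → 24
@24: gid [4B, align 4] → 28
+4 pad (align 8)
@32: lock [8B, align 8] → 40
@40: start_time [13B, align 1] → 53
+3 pad (align 8)
@56: pid [8B, align 8] → 64
@64: prio [24B, align 8] → 88
within Config: hp at 8
64 + 8 = 72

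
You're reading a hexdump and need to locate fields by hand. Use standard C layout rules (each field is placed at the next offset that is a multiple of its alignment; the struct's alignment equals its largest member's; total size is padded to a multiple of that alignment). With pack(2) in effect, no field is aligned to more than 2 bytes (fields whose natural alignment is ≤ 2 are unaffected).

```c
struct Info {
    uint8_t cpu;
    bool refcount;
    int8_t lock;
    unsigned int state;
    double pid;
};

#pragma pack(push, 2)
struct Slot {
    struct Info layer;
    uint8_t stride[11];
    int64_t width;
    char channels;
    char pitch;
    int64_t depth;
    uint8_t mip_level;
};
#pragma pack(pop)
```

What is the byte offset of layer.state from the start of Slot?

Info: 0..1  cpu  (1B, 1-aligned); 1..2  refcount  (1B, 1-aligned); 2..3  lock  (1B, 1-aligned); 3..4  -- padding (1B); 4..8  state  (4B, 4-aligned); 8..16  pid  (8B, 8-aligned); sizeof = 16, alignof = 8
0..16  layer  (16B, 2-aligned)
within Info: state at 4
0 + 4 = 4

4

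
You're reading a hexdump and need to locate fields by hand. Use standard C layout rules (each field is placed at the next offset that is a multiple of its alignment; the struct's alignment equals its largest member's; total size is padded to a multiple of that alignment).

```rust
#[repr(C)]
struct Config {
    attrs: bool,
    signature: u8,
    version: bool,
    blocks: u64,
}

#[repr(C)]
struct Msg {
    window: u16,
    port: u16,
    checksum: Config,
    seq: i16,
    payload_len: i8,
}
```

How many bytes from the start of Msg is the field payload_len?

Config: 0..1  attrs  (1B, 1-aligned); 1..2  signature  (1B, 1-aligned); 2..3  version  (1B, 1-aligned); 3..8  -- padding (5B); 8..16  blocks  (8B, 8-aligned); sizeof = 16, alignof = 8
0..2  window  (2B, 2-aligned)
2..4  port  (2B, 2-aligned)
4..8  -- padding (4B)
8..24  checksum  (16B, 8-aligned)
24..26  seq  (2B, 2-aligned)
26..27  payload_len  (1B, 1-aligned)

26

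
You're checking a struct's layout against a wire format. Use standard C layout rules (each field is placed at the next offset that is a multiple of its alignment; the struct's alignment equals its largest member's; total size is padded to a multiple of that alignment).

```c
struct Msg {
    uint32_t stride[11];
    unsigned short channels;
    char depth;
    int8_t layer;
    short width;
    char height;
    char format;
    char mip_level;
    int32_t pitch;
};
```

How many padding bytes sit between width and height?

0

@0: stride [44B, align 4] → 44
@44: channels [2B, align 2] → 46
@46: depth [1B, align 1] → 47
@47: layer [1B, align 1] → 48
@48: width [2B, align 2] → 50
@50: height [1B, align 1] → 51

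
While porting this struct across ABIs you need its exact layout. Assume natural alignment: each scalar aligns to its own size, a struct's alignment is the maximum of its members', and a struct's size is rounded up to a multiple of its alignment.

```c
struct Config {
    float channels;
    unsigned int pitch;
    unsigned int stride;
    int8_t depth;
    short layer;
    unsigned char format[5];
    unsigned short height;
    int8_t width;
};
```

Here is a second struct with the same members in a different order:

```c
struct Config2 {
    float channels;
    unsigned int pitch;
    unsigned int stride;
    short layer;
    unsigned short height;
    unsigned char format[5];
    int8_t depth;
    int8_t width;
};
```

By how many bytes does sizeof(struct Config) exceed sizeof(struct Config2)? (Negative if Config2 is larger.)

4

0..4  channels  (4B, 4-aligned)
4..8  pitch  (4B, 4-aligned)
8..12  stride  (4B, 4-aligned)
12..13  depth  (1B, 1-aligned)
13..14  -- padding (1B)
14..16  layer  (2B, 2-aligned)
16..21  format  (5B, 1-aligned)
21..22  -- padding (1B)
22..24  height  (2B, 2-aligned)
24..25  width  (1B, 1-aligned)
25..28  -- tail padding (3B)
sizeof = 28, alignof = 4
— Config2 —
0..4  channels  (4B, 4-aligned)
4..8  pitch  (4B, 4-aligned)
8..12  stride  (4B, 4-aligned)
12..14  layer  (2B, 2-aligned)
14..16  height  (2B, 2-aligned)
16..21  format  (5B, 1-aligned)
21..22  depth  (1B, 1-aligned)
22..23  width  (1B, 1-aligned)
23..24  -- tail padding (1B)
sizeof = 24, alignof = 4
28 − 24 = 4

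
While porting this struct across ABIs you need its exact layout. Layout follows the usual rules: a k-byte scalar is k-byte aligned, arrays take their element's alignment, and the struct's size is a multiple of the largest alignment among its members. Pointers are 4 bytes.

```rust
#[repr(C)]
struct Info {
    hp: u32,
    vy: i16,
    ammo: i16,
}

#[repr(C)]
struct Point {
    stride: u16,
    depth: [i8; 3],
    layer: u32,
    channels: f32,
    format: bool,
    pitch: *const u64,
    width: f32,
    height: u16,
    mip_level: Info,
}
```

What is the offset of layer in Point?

8

Info: 0..4  hp  (4B, 4-aligned); 4..6  vy  (2B, 2-aligned); 6..8  ammo  (2B, 2-aligned); sizeof = 8, alignof = 4
0..2  stride  (2B, 2-aligned)
2..5  depth  (3B, 1-aligned)
5..8  -- padding (3B)
8..12  layer  (4B, 4-aligned)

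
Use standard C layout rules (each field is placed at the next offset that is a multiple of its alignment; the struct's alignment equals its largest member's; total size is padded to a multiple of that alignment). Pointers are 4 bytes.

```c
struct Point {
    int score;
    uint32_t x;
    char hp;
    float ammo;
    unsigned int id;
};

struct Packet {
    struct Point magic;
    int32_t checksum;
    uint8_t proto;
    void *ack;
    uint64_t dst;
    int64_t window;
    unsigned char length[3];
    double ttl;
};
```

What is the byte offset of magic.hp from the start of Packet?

Point: @0: score [4B, align 4] → 4; @4: x [4B, align 4] → 8; @8: hp [1B, align 1] → 9; +3 pad (align 4); @12: ammo [4B, align 4] → 16; @16: id [4B, align 4] → 20; size 20, align 4
@0: magic [20B, align 4] → 20
within Point: hp at 8
0 + 8 = 8

8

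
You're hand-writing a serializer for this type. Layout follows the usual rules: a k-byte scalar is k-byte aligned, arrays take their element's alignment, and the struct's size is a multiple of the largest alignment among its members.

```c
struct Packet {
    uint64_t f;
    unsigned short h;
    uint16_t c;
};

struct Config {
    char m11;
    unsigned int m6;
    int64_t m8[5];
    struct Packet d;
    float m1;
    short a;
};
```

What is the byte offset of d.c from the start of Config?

58

Packet: @0: f [8B, align 8] → 8; @8: h [2B, align 2] → 10; @10: c [2B, align 2] → 12; +4 tail pad (align 8); size 16, align 8
@0: m11 [1B, align 1] → 1
+3 pad (align 4)
@4: m6 [4B, align 4] → 8
@8: m8 [40B, align 8] → 48
@48: d [16B, align 8] → 64
within Packet: c at 10
48 + 10 = 58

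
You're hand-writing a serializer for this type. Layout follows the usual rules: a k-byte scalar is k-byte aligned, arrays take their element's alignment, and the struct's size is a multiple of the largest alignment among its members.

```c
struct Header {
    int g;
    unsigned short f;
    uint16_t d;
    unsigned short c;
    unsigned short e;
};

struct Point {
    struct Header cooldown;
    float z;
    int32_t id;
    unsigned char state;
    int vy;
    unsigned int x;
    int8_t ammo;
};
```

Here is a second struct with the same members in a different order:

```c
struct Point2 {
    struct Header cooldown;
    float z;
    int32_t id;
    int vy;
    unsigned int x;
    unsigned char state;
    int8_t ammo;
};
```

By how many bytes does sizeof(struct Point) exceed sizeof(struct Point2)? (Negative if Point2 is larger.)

Header: @0: g [4B, align 4] → 4; @4: f [2B, align 2] → 6; @6: d [2B, align 2] → 8; @8: c [2B, align 2] → 10; @10: e [2B, align 2] → 12; size 12, align 4
@0: cooldown [12B, align 4] → 12
@12: z [4B, align 4] → 16
@16: id [4B, align 4] → 20
@20: state [1B, align 1] → 21
+3 pad (align 4)
@24: vy [4B, align 4] → 28
@28: x [4B, align 4] → 32
@32: ammo [1B, align 1] → 33
+3 tail pad (align 4)
size 36, align 4
— Point2 —
@0: cooldown [12B, align 4] → 12
@12: z [4B, align 4] → 16
@16: id [4B, align 4] → 20
@20: vy [4B, align 4] → 24
@24: x [4B, align 4] → 28
@28: state [1B, align 1] → 29
@29: ammo [1B, align 1] → 30
+2 tail pad (align 4)
size 32, align 4
36 − 32 = 4

4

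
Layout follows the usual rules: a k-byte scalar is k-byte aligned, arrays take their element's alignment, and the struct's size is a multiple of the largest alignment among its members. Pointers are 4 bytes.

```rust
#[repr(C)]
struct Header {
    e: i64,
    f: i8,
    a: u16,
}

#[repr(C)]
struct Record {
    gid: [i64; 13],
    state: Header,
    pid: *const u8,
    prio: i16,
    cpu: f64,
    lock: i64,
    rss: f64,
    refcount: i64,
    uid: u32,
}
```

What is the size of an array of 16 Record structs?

2688

Header: @0: e [8B, align 8] → 8; @8: f [1B, align 1] → 9; +1 pad (align 2); @10: a [2B, align 2] → 12; +4 tail pad (align 8); size 16, align 8
@0: gid [104B, align 8] → 104
@104: state [16B, align 8] → 120
@120: pid [4B, align 4] → 124
@124: prio [2B, align 2] → 126
+2 pad (align 8)
@128: cpu [8B, align 8] → 136
@136: lock [8B, align 8] → 144
@144: rss [8B, align 8] → 152
@152: refcount [8B, align 8] → 160
@160: uid [4B, align 4] → 164
+4 tail pad (align 8)
size 168, align 8
array of 16: 16 × 168 = 2688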